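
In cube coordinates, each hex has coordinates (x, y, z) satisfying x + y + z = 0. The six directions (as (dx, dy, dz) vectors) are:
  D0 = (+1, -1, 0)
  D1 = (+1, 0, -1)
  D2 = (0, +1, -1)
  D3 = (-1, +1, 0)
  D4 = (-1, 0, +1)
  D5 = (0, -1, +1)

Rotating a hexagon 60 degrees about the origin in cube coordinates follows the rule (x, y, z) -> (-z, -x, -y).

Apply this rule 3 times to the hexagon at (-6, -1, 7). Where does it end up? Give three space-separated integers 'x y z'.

Answer: 6 1 -7

Derivation:
Start: (-6, -1, 7)
Step 1: (-6, -1, 7) -> (-(7), -(-6), -(-1)) = (-7, 6, 1)
Step 2: (-7, 6, 1) -> (-(1), -(-7), -(6)) = (-1, 7, -6)
Step 3: (-1, 7, -6) -> (-(-6), -(-1), -(7)) = (6, 1, -7)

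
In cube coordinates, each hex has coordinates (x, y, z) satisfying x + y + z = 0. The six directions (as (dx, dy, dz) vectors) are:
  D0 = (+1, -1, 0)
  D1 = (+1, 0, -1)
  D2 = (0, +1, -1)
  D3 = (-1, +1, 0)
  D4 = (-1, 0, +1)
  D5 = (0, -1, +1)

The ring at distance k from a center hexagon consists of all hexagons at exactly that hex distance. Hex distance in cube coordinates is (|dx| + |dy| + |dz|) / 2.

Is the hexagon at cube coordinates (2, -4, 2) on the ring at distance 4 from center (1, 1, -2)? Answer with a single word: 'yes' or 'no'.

|px - cx| = |2 - 1| = 1
|py - cy| = |-4 - 1| = 5
|pz - cz| = |2 - (-2)| = 4
distance = (1+5+4)/2 = 10/2 = 5
radius = 4; distance != radius -> no

Answer: no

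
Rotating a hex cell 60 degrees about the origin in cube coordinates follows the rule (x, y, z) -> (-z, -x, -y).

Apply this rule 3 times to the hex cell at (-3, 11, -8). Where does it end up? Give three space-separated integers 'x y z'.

Start: (-3, 11, -8)
Step 1: (-3, 11, -8) -> (-(-8), -(-3), -(11)) = (8, 3, -11)
Step 2: (8, 3, -11) -> (-(-11), -(8), -(3)) = (11, -8, -3)
Step 3: (11, -8, -3) -> (-(-3), -(11), -(-8)) = (3, -11, 8)

Answer: 3 -11 8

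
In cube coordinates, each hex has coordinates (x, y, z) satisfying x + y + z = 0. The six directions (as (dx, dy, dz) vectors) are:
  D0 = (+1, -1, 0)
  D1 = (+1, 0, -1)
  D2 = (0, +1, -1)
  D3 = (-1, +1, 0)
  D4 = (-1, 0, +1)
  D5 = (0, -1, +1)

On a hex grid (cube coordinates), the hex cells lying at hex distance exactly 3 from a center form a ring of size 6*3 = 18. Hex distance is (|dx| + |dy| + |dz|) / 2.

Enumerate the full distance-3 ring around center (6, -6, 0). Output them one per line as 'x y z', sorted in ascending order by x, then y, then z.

Walk ring at distance 3 from (6, -6, 0):
Start at center + D4*3 = (3, -6, 3)
  hex 0: (3, -6, 3)
  hex 1: (4, -7, 3)
  hex 2: (5, -8, 3)
  hex 3: (6, -9, 3)
  hex 4: (7, -9, 2)
  hex 5: (8, -9, 1)
  hex 6: (9, -9, 0)
  hex 7: (9, -8, -1)
  hex 8: (9, -7, -2)
  hex 9: (9, -6, -3)
  hex 10: (8, -5, -3)
  hex 11: (7, -4, -3)
  hex 12: (6, -3, -3)
  hex 13: (5, -3, -2)
  hex 14: (4, -3, -1)
  hex 15: (3, -3, 0)
  hex 16: (3, -4, 1)
  hex 17: (3, -5, 2)
Sorted: 18 hexes.

Answer: 3 -6 3
3 -5 2
3 -4 1
3 -3 0
4 -7 3
4 -3 -1
5 -8 3
5 -3 -2
6 -9 3
6 -3 -3
7 -9 2
7 -4 -3
8 -9 1
8 -5 -3
9 -9 0
9 -8 -1
9 -7 -2
9 -6 -3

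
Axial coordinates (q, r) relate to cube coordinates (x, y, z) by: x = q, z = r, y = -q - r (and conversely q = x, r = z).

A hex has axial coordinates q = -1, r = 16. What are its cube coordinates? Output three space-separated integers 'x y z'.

Answer: -1 -15 16

Derivation:
x = q = -1
z = r = 16
y = -x - z = -(-1) - (16) = -15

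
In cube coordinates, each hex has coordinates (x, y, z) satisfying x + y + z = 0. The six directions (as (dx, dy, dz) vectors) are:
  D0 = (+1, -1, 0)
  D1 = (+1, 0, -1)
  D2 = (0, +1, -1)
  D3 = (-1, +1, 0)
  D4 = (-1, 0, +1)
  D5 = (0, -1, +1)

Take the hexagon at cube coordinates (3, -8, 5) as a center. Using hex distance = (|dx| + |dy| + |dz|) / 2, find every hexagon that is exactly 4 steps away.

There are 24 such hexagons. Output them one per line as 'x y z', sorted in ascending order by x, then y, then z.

Answer: -1 -8 9
-1 -7 8
-1 -6 7
-1 -5 6
-1 -4 5
0 -9 9
0 -4 4
1 -10 9
1 -4 3
2 -11 9
2 -4 2
3 -12 9
3 -4 1
4 -12 8
4 -5 1
5 -12 7
5 -6 1
6 -12 6
6 -7 1
7 -12 5
7 -11 4
7 -10 3
7 -9 2
7 -8 1

Derivation:
Walk ring at distance 4 from (3, -8, 5):
Start at center + D4*4 = (-1, -8, 9)
  hex 0: (-1, -8, 9)
  hex 1: (0, -9, 9)
  hex 2: (1, -10, 9)
  hex 3: (2, -11, 9)
  hex 4: (3, -12, 9)
  hex 5: (4, -12, 8)
  hex 6: (5, -12, 7)
  hex 7: (6, -12, 6)
  hex 8: (7, -12, 5)
  hex 9: (7, -11, 4)
  hex 10: (7, -10, 3)
  hex 11: (7, -9, 2)
  hex 12: (7, -8, 1)
  hex 13: (6, -7, 1)
  hex 14: (5, -6, 1)
  hex 15: (4, -5, 1)
  hex 16: (3, -4, 1)
  hex 17: (2, -4, 2)
  hex 18: (1, -4, 3)
  hex 19: (0, -4, 4)
  hex 20: (-1, -4, 5)
  hex 21: (-1, -5, 6)
  hex 22: (-1, -6, 7)
  hex 23: (-1, -7, 8)
Sorted: 24 hexes.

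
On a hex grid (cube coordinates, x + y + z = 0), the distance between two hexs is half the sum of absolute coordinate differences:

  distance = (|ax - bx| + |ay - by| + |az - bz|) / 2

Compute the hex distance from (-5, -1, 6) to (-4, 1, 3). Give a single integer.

|ax - bx| = |-5 - (-4)| = 1
|ay - by| = |-1 - 1| = 2
|az - bz| = |6 - 3| = 3
distance = (1 + 2 + 3) / 2 = 6 / 2 = 3

Answer: 3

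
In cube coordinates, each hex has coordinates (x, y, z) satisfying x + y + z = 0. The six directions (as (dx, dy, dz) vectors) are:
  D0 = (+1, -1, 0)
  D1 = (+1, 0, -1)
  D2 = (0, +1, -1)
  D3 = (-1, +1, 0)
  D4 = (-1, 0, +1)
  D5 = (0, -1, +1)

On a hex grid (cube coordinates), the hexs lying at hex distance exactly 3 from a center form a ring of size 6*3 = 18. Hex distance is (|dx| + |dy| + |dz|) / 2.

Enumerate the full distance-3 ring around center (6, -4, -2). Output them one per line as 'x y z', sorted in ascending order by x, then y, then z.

Walk ring at distance 3 from (6, -4, -2):
Start at center + D4*3 = (3, -4, 1)
  hex 0: (3, -4, 1)
  hex 1: (4, -5, 1)
  hex 2: (5, -6, 1)
  hex 3: (6, -7, 1)
  hex 4: (7, -7, 0)
  hex 5: (8, -7, -1)
  hex 6: (9, -7, -2)
  hex 7: (9, -6, -3)
  hex 8: (9, -5, -4)
  hex 9: (9, -4, -5)
  hex 10: (8, -3, -5)
  hex 11: (7, -2, -5)
  hex 12: (6, -1, -5)
  hex 13: (5, -1, -4)
  hex 14: (4, -1, -3)
  hex 15: (3, -1, -2)
  hex 16: (3, -2, -1)
  hex 17: (3, -3, 0)
Sorted: 18 hexes.

Answer: 3 -4 1
3 -3 0
3 -2 -1
3 -1 -2
4 -5 1
4 -1 -3
5 -6 1
5 -1 -4
6 -7 1
6 -1 -5
7 -7 0
7 -2 -5
8 -7 -1
8 -3 -5
9 -7 -2
9 -6 -3
9 -5 -4
9 -4 -5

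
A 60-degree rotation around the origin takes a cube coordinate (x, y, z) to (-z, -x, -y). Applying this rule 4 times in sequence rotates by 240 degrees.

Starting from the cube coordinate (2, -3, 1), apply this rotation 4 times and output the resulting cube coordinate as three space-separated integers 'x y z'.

Answer: 1 2 -3

Derivation:
Start: (2, -3, 1)
Step 1: (2, -3, 1) -> (-(1), -(2), -(-3)) = (-1, -2, 3)
Step 2: (-1, -2, 3) -> (-(3), -(-1), -(-2)) = (-3, 1, 2)
Step 3: (-3, 1, 2) -> (-(2), -(-3), -(1)) = (-2, 3, -1)
Step 4: (-2, 3, -1) -> (-(-1), -(-2), -(3)) = (1, 2, -3)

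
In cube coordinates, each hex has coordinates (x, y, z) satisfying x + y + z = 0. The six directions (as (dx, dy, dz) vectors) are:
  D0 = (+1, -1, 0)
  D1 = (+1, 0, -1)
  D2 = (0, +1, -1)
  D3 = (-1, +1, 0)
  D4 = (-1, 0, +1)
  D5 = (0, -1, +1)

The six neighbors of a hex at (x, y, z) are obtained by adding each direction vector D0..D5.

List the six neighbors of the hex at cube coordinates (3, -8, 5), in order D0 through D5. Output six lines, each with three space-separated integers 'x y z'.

Answer: 4 -9 5
4 -8 4
3 -7 4
2 -7 5
2 -8 6
3 -9 6

Derivation:
Center: (3, -8, 5). Add each direction:
  D0: (3, -8, 5) + (1, -1, 0) = (4, -9, 5)
  D1: (3, -8, 5) + (1, 0, -1) = (4, -8, 4)
  D2: (3, -8, 5) + (0, 1, -1) = (3, -7, 4)
  D3: (3, -8, 5) + (-1, 1, 0) = (2, -7, 5)
  D4: (3, -8, 5) + (-1, 0, 1) = (2, -8, 6)
  D5: (3, -8, 5) + (0, -1, 1) = (3, -9, 6)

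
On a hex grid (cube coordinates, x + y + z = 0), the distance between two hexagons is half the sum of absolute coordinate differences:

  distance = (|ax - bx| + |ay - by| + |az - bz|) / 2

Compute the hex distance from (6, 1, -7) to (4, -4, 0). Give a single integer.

|ax - bx| = |6 - 4| = 2
|ay - by| = |1 - (-4)| = 5
|az - bz| = |-7 - 0| = 7
distance = (2 + 5 + 7) / 2 = 14 / 2 = 7

Answer: 7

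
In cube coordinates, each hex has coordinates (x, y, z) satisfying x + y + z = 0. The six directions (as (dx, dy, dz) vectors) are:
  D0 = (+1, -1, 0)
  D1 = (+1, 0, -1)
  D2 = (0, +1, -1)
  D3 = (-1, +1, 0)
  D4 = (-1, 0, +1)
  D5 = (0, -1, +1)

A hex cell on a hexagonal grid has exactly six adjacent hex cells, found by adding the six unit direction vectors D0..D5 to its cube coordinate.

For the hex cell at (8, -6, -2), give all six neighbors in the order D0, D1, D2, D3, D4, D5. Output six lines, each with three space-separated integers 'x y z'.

Center: (8, -6, -2). Add each direction:
  D0: (8, -6, -2) + (1, -1, 0) = (9, -7, -2)
  D1: (8, -6, -2) + (1, 0, -1) = (9, -6, -3)
  D2: (8, -6, -2) + (0, 1, -1) = (8, -5, -3)
  D3: (8, -6, -2) + (-1, 1, 0) = (7, -5, -2)
  D4: (8, -6, -2) + (-1, 0, 1) = (7, -6, -1)
  D5: (8, -6, -2) + (0, -1, 1) = (8, -7, -1)

Answer: 9 -7 -2
9 -6 -3
8 -5 -3
7 -5 -2
7 -6 -1
8 -7 -1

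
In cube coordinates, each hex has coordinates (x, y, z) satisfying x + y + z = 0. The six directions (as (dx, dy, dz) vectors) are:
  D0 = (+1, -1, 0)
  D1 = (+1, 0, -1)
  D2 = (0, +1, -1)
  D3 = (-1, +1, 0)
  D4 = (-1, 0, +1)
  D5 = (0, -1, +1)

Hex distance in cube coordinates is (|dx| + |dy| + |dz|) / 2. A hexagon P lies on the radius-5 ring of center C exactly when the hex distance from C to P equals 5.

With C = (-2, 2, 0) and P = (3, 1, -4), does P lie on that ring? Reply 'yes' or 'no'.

|px - cx| = |3 - (-2)| = 5
|py - cy| = |1 - 2| = 1
|pz - cz| = |-4 - 0| = 4
distance = (5+1+4)/2 = 10/2 = 5
radius = 5; distance == radius -> yes

Answer: yes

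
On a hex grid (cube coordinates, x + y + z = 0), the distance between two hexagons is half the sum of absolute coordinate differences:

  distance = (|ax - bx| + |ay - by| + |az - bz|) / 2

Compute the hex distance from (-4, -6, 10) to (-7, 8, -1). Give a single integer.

Answer: 14

Derivation:
|ax - bx| = |-4 - (-7)| = 3
|ay - by| = |-6 - 8| = 14
|az - bz| = |10 - (-1)| = 11
distance = (3 + 14 + 11) / 2 = 28 / 2 = 14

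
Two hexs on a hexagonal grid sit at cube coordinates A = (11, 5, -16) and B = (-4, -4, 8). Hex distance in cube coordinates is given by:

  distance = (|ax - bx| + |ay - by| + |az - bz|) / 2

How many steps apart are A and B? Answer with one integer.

Answer: 24

Derivation:
|ax - bx| = |11 - (-4)| = 15
|ay - by| = |5 - (-4)| = 9
|az - bz| = |-16 - 8| = 24
distance = (15 + 9 + 24) / 2 = 48 / 2 = 24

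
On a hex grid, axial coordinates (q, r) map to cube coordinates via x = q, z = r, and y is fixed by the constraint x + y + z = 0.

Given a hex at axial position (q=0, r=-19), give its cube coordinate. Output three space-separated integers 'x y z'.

x = q = 0
z = r = -19
y = -x - z = -(0) - (-19) = 19

Answer: 0 19 -19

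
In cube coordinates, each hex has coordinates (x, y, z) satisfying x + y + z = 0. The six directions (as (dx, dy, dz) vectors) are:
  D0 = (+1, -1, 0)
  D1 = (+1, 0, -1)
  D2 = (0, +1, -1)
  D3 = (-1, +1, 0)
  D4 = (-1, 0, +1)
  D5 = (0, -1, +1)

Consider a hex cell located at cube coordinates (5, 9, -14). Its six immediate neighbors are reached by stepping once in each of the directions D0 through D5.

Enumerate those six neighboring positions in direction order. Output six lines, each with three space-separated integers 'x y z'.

Center: (5, 9, -14). Add each direction:
  D0: (5, 9, -14) + (1, -1, 0) = (6, 8, -14)
  D1: (5, 9, -14) + (1, 0, -1) = (6, 9, -15)
  D2: (5, 9, -14) + (0, 1, -1) = (5, 10, -15)
  D3: (5, 9, -14) + (-1, 1, 0) = (4, 10, -14)
  D4: (5, 9, -14) + (-1, 0, 1) = (4, 9, -13)
  D5: (5, 9, -14) + (0, -1, 1) = (5, 8, -13)

Answer: 6 8 -14
6 9 -15
5 10 -15
4 10 -14
4 9 -13
5 8 -13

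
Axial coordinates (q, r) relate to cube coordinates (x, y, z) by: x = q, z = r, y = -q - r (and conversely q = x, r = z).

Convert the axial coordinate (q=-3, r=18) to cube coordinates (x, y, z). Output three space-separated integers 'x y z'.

x = q = -3
z = r = 18
y = -x - z = -(-3) - (18) = -15

Answer: -3 -15 18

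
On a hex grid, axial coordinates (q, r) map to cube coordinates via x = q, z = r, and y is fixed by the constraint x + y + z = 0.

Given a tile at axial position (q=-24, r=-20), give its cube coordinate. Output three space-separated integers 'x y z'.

Answer: -24 44 -20

Derivation:
x = q = -24
z = r = -20
y = -x - z = -(-24) - (-20) = 44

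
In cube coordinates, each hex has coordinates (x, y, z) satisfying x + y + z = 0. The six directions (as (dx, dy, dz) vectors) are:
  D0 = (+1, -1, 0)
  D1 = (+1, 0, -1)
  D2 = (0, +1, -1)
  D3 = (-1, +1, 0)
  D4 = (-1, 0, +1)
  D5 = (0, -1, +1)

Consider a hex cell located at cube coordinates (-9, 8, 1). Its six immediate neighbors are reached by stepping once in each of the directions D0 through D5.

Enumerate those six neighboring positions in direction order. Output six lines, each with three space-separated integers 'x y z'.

Center: (-9, 8, 1). Add each direction:
  D0: (-9, 8, 1) + (1, -1, 0) = (-8, 7, 1)
  D1: (-9, 8, 1) + (1, 0, -1) = (-8, 8, 0)
  D2: (-9, 8, 1) + (0, 1, -1) = (-9, 9, 0)
  D3: (-9, 8, 1) + (-1, 1, 0) = (-10, 9, 1)
  D4: (-9, 8, 1) + (-1, 0, 1) = (-10, 8, 2)
  D5: (-9, 8, 1) + (0, -1, 1) = (-9, 7, 2)

Answer: -8 7 1
-8 8 0
-9 9 0
-10 9 1
-10 8 2
-9 7 2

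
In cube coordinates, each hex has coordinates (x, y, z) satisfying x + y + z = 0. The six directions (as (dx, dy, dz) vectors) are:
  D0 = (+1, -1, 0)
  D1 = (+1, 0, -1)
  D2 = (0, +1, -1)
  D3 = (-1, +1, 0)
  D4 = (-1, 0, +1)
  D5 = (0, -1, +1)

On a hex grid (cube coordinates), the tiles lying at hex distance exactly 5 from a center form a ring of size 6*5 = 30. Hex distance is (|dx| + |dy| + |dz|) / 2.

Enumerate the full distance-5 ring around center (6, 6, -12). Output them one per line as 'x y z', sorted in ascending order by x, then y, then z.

Walk ring at distance 5 from (6, 6, -12):
Start at center + D4*5 = (1, 6, -7)
  hex 0: (1, 6, -7)
  hex 1: (2, 5, -7)
  hex 2: (3, 4, -7)
  hex 3: (4, 3, -7)
  hex 4: (5, 2, -7)
  hex 5: (6, 1, -7)
  hex 6: (7, 1, -8)
  hex 7: (8, 1, -9)
  hex 8: (9, 1, -10)
  hex 9: (10, 1, -11)
  hex 10: (11, 1, -12)
  hex 11: (11, 2, -13)
  hex 12: (11, 3, -14)
  hex 13: (11, 4, -15)
  hex 14: (11, 5, -16)
  hex 15: (11, 6, -17)
  hex 16: (10, 7, -17)
  hex 17: (9, 8, -17)
  hex 18: (8, 9, -17)
  hex 19: (7, 10, -17)
  hex 20: (6, 11, -17)
  hex 21: (5, 11, -16)
  hex 22: (4, 11, -15)
  hex 23: (3, 11, -14)
  hex 24: (2, 11, -13)
  hex 25: (1, 11, -12)
  hex 26: (1, 10, -11)
  hex 27: (1, 9, -10)
  hex 28: (1, 8, -9)
  hex 29: (1, 7, -8)
Sorted: 30 hexes.

Answer: 1 6 -7
1 7 -8
1 8 -9
1 9 -10
1 10 -11
1 11 -12
2 5 -7
2 11 -13
3 4 -7
3 11 -14
4 3 -7
4 11 -15
5 2 -7
5 11 -16
6 1 -7
6 11 -17
7 1 -8
7 10 -17
8 1 -9
8 9 -17
9 1 -10
9 8 -17
10 1 -11
10 7 -17
11 1 -12
11 2 -13
11 3 -14
11 4 -15
11 5 -16
11 6 -17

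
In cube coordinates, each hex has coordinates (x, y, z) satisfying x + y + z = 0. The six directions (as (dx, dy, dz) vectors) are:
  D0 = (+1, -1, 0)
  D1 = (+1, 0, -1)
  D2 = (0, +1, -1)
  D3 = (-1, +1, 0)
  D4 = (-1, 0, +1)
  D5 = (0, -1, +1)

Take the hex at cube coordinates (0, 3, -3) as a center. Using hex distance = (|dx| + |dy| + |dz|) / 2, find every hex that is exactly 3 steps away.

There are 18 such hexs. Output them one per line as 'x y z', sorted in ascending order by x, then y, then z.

Walk ring at distance 3 from (0, 3, -3):
Start at center + D4*3 = (-3, 3, 0)
  hex 0: (-3, 3, 0)
  hex 1: (-2, 2, 0)
  hex 2: (-1, 1, 0)
  hex 3: (0, 0, 0)
  hex 4: (1, 0, -1)
  hex 5: (2, 0, -2)
  hex 6: (3, 0, -3)
  hex 7: (3, 1, -4)
  hex 8: (3, 2, -5)
  hex 9: (3, 3, -6)
  hex 10: (2, 4, -6)
  hex 11: (1, 5, -6)
  hex 12: (0, 6, -6)
  hex 13: (-1, 6, -5)
  hex 14: (-2, 6, -4)
  hex 15: (-3, 6, -3)
  hex 16: (-3, 5, -2)
  hex 17: (-3, 4, -1)
Sorted: 18 hexes.

Answer: -3 3 0
-3 4 -1
-3 5 -2
-3 6 -3
-2 2 0
-2 6 -4
-1 1 0
-1 6 -5
0 0 0
0 6 -6
1 0 -1
1 5 -6
2 0 -2
2 4 -6
3 0 -3
3 1 -4
3 2 -5
3 3 -6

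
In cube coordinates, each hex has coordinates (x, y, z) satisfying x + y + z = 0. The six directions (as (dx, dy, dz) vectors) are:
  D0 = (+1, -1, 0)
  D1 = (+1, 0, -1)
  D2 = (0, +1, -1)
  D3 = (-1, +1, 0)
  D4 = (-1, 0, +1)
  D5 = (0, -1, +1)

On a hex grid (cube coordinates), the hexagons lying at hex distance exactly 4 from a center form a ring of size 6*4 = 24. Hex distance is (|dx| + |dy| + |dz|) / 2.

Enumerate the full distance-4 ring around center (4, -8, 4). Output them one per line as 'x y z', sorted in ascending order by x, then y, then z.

Answer: 0 -8 8
0 -7 7
0 -6 6
0 -5 5
0 -4 4
1 -9 8
1 -4 3
2 -10 8
2 -4 2
3 -11 8
3 -4 1
4 -12 8
4 -4 0
5 -12 7
5 -5 0
6 -12 6
6 -6 0
7 -12 5
7 -7 0
8 -12 4
8 -11 3
8 -10 2
8 -9 1
8 -8 0

Derivation:
Walk ring at distance 4 from (4, -8, 4):
Start at center + D4*4 = (0, -8, 8)
  hex 0: (0, -8, 8)
  hex 1: (1, -9, 8)
  hex 2: (2, -10, 8)
  hex 3: (3, -11, 8)
  hex 4: (4, -12, 8)
  hex 5: (5, -12, 7)
  hex 6: (6, -12, 6)
  hex 7: (7, -12, 5)
  hex 8: (8, -12, 4)
  hex 9: (8, -11, 3)
  hex 10: (8, -10, 2)
  hex 11: (8, -9, 1)
  hex 12: (8, -8, 0)
  hex 13: (7, -7, 0)
  hex 14: (6, -6, 0)
  hex 15: (5, -5, 0)
  hex 16: (4, -4, 0)
  hex 17: (3, -4, 1)
  hex 18: (2, -4, 2)
  hex 19: (1, -4, 3)
  hex 20: (0, -4, 4)
  hex 21: (0, -5, 5)
  hex 22: (0, -6, 6)
  hex 23: (0, -7, 7)
Sorted: 24 hexes.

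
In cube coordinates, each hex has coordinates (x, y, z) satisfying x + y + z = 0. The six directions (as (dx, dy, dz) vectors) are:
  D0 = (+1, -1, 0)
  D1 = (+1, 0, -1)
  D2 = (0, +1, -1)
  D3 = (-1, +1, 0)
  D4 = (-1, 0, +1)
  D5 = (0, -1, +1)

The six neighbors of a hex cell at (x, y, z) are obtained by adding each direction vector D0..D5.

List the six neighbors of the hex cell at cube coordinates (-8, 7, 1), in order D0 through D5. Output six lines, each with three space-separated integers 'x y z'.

Answer: -7 6 1
-7 7 0
-8 8 0
-9 8 1
-9 7 2
-8 6 2

Derivation:
Center: (-8, 7, 1). Add each direction:
  D0: (-8, 7, 1) + (1, -1, 0) = (-7, 6, 1)
  D1: (-8, 7, 1) + (1, 0, -1) = (-7, 7, 0)
  D2: (-8, 7, 1) + (0, 1, -1) = (-8, 8, 0)
  D3: (-8, 7, 1) + (-1, 1, 0) = (-9, 8, 1)
  D4: (-8, 7, 1) + (-1, 0, 1) = (-9, 7, 2)
  D5: (-8, 7, 1) + (0, -1, 1) = (-8, 6, 2)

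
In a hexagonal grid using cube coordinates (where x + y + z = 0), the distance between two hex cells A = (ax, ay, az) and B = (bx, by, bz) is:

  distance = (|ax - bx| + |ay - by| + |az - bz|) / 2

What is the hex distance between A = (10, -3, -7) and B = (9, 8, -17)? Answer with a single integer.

|ax - bx| = |10 - 9| = 1
|ay - by| = |-3 - 8| = 11
|az - bz| = |-7 - (-17)| = 10
distance = (1 + 11 + 10) / 2 = 22 / 2 = 11

Answer: 11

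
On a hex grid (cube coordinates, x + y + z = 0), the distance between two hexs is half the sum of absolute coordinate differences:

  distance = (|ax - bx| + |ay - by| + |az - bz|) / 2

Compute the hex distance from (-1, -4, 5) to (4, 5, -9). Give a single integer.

Answer: 14

Derivation:
|ax - bx| = |-1 - 4| = 5
|ay - by| = |-4 - 5| = 9
|az - bz| = |5 - (-9)| = 14
distance = (5 + 9 + 14) / 2 = 28 / 2 = 14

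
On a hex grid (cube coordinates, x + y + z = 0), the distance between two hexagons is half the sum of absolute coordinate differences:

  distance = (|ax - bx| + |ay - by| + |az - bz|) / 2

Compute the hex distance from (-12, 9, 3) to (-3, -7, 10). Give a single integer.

|ax - bx| = |-12 - (-3)| = 9
|ay - by| = |9 - (-7)| = 16
|az - bz| = |3 - 10| = 7
distance = (9 + 16 + 7) / 2 = 32 / 2 = 16

Answer: 16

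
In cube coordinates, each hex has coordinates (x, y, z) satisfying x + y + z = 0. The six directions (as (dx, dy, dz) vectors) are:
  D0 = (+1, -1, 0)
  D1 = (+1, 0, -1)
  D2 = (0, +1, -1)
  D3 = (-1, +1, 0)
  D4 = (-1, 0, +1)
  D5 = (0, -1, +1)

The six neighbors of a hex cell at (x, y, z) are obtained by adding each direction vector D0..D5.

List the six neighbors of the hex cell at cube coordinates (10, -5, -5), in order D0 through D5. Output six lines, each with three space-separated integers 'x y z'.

Center: (10, -5, -5). Add each direction:
  D0: (10, -5, -5) + (1, -1, 0) = (11, -6, -5)
  D1: (10, -5, -5) + (1, 0, -1) = (11, -5, -6)
  D2: (10, -5, -5) + (0, 1, -1) = (10, -4, -6)
  D3: (10, -5, -5) + (-1, 1, 0) = (9, -4, -5)
  D4: (10, -5, -5) + (-1, 0, 1) = (9, -5, -4)
  D5: (10, -5, -5) + (0, -1, 1) = (10, -6, -4)

Answer: 11 -6 -5
11 -5 -6
10 -4 -6
9 -4 -5
9 -5 -4
10 -6 -4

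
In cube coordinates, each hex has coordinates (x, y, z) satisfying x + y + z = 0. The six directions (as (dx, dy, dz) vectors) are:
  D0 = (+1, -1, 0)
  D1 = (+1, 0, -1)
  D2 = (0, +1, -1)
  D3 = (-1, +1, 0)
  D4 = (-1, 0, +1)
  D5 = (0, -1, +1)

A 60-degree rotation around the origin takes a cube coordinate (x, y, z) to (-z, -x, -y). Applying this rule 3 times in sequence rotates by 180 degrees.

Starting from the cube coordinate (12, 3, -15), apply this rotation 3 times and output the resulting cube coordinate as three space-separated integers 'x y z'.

Answer: -12 -3 15

Derivation:
Start: (12, 3, -15)
Step 1: (12, 3, -15) -> (-(-15), -(12), -(3)) = (15, -12, -3)
Step 2: (15, -12, -3) -> (-(-3), -(15), -(-12)) = (3, -15, 12)
Step 3: (3, -15, 12) -> (-(12), -(3), -(-15)) = (-12, -3, 15)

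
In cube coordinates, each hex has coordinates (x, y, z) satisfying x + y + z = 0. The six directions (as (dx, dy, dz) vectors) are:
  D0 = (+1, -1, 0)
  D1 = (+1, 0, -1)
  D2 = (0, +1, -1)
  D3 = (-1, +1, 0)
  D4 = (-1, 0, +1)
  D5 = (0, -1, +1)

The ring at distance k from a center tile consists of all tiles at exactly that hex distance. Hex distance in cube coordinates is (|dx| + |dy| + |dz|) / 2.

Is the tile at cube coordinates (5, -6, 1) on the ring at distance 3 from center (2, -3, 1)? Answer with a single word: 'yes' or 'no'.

Answer: yes

Derivation:
|px - cx| = |5 - 2| = 3
|py - cy| = |-6 - (-3)| = 3
|pz - cz| = |1 - 1| = 0
distance = (3+3+0)/2 = 6/2 = 3
radius = 3; distance == radius -> yes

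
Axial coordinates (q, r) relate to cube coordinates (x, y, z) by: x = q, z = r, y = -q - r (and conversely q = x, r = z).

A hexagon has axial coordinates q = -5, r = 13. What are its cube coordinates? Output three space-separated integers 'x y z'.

x = q = -5
z = r = 13
y = -x - z = -(-5) - (13) = -8

Answer: -5 -8 13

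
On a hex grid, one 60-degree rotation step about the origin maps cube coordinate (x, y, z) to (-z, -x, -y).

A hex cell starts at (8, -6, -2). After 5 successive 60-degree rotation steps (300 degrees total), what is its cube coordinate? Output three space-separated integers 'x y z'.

Answer: 6 2 -8

Derivation:
Start: (8, -6, -2)
Step 1: (8, -6, -2) -> (-(-2), -(8), -(-6)) = (2, -8, 6)
Step 2: (2, -8, 6) -> (-(6), -(2), -(-8)) = (-6, -2, 8)
Step 3: (-6, -2, 8) -> (-(8), -(-6), -(-2)) = (-8, 6, 2)
Step 4: (-8, 6, 2) -> (-(2), -(-8), -(6)) = (-2, 8, -6)
Step 5: (-2, 8, -6) -> (-(-6), -(-2), -(8)) = (6, 2, -8)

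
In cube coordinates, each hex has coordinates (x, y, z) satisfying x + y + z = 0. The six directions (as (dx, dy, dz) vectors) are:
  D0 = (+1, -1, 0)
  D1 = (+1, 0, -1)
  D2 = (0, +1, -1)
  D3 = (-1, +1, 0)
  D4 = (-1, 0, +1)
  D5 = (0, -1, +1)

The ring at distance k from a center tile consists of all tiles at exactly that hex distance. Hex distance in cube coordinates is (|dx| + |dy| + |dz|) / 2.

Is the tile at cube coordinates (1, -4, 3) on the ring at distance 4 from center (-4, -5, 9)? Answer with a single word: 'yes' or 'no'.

Answer: no

Derivation:
|px - cx| = |1 - (-4)| = 5
|py - cy| = |-4 - (-5)| = 1
|pz - cz| = |3 - 9| = 6
distance = (5+1+6)/2 = 12/2 = 6
radius = 4; distance != radius -> no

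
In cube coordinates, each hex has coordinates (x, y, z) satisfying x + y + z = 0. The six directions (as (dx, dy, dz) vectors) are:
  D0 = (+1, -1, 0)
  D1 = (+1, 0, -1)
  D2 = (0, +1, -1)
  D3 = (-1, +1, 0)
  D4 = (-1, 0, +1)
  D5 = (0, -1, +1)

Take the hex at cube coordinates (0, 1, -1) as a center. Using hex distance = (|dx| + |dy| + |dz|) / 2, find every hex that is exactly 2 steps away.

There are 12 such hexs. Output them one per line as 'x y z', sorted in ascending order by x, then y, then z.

Answer: -2 1 1
-2 2 0
-2 3 -1
-1 0 1
-1 3 -2
0 -1 1
0 3 -3
1 -1 0
1 2 -3
2 -1 -1
2 0 -2
2 1 -3

Derivation:
Walk ring at distance 2 from (0, 1, -1):
Start at center + D4*2 = (-2, 1, 1)
  hex 0: (-2, 1, 1)
  hex 1: (-1, 0, 1)
  hex 2: (0, -1, 1)
  hex 3: (1, -1, 0)
  hex 4: (2, -1, -1)
  hex 5: (2, 0, -2)
  hex 6: (2, 1, -3)
  hex 7: (1, 2, -3)
  hex 8: (0, 3, -3)
  hex 9: (-1, 3, -2)
  hex 10: (-2, 3, -1)
  hex 11: (-2, 2, 0)
Sorted: 12 hexes.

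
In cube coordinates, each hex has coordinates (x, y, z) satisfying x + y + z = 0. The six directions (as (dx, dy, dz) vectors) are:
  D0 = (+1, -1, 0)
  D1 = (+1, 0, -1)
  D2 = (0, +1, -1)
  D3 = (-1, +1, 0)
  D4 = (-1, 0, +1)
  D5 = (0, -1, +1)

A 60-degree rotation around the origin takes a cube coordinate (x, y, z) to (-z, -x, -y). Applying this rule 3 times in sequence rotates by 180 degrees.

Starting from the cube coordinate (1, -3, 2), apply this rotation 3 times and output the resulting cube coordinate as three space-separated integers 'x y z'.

Answer: -1 3 -2

Derivation:
Start: (1, -3, 2)
Step 1: (1, -3, 2) -> (-(2), -(1), -(-3)) = (-2, -1, 3)
Step 2: (-2, -1, 3) -> (-(3), -(-2), -(-1)) = (-3, 2, 1)
Step 3: (-3, 2, 1) -> (-(1), -(-3), -(2)) = (-1, 3, -2)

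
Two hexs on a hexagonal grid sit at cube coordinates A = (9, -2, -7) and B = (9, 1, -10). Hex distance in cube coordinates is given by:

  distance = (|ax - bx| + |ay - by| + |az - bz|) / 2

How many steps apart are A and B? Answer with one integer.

Answer: 3

Derivation:
|ax - bx| = |9 - 9| = 0
|ay - by| = |-2 - 1| = 3
|az - bz| = |-7 - (-10)| = 3
distance = (0 + 3 + 3) / 2 = 6 / 2 = 3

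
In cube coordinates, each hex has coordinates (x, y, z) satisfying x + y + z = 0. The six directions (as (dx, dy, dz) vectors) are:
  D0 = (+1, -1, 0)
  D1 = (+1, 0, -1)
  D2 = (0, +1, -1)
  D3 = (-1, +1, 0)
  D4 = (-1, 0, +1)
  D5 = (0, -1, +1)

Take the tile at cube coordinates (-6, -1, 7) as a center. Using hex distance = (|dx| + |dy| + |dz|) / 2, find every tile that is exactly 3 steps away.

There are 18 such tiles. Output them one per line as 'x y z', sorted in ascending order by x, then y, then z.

Answer: -9 -1 10
-9 0 9
-9 1 8
-9 2 7
-8 -2 10
-8 2 6
-7 -3 10
-7 2 5
-6 -4 10
-6 2 4
-5 -4 9
-5 1 4
-4 -4 8
-4 0 4
-3 -4 7
-3 -3 6
-3 -2 5
-3 -1 4

Derivation:
Walk ring at distance 3 from (-6, -1, 7):
Start at center + D4*3 = (-9, -1, 10)
  hex 0: (-9, -1, 10)
  hex 1: (-8, -2, 10)
  hex 2: (-7, -3, 10)
  hex 3: (-6, -4, 10)
  hex 4: (-5, -4, 9)
  hex 5: (-4, -4, 8)
  hex 6: (-3, -4, 7)
  hex 7: (-3, -3, 6)
  hex 8: (-3, -2, 5)
  hex 9: (-3, -1, 4)
  hex 10: (-4, 0, 4)
  hex 11: (-5, 1, 4)
  hex 12: (-6, 2, 4)
  hex 13: (-7, 2, 5)
  hex 14: (-8, 2, 6)
  hex 15: (-9, 2, 7)
  hex 16: (-9, 1, 8)
  hex 17: (-9, 0, 9)
Sorted: 18 hexes.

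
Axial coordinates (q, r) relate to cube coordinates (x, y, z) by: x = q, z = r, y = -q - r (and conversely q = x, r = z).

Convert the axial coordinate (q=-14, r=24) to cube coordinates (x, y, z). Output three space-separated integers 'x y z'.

x = q = -14
z = r = 24
y = -x - z = -(-14) - (24) = -10

Answer: -14 -10 24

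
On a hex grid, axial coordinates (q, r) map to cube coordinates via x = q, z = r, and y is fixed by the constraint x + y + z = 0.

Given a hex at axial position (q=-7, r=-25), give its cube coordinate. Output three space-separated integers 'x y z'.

x = q = -7
z = r = -25
y = -x - z = -(-7) - (-25) = 32

Answer: -7 32 -25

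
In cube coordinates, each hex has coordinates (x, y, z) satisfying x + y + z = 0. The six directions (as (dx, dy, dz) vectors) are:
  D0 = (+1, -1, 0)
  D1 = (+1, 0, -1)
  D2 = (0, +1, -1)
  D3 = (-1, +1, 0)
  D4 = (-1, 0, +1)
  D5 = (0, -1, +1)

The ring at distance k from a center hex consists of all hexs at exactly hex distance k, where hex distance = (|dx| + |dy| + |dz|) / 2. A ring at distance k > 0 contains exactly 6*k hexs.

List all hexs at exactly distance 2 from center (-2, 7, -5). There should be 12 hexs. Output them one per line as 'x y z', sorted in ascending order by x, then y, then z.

Walk ring at distance 2 from (-2, 7, -5):
Start at center + D4*2 = (-4, 7, -3)
  hex 0: (-4, 7, -3)
  hex 1: (-3, 6, -3)
  hex 2: (-2, 5, -3)
  hex 3: (-1, 5, -4)
  hex 4: (0, 5, -5)
  hex 5: (0, 6, -6)
  hex 6: (0, 7, -7)
  hex 7: (-1, 8, -7)
  hex 8: (-2, 9, -7)
  hex 9: (-3, 9, -6)
  hex 10: (-4, 9, -5)
  hex 11: (-4, 8, -4)
Sorted: 12 hexes.

Answer: -4 7 -3
-4 8 -4
-4 9 -5
-3 6 -3
-3 9 -6
-2 5 -3
-2 9 -7
-1 5 -4
-1 8 -7
0 5 -5
0 6 -6
0 7 -7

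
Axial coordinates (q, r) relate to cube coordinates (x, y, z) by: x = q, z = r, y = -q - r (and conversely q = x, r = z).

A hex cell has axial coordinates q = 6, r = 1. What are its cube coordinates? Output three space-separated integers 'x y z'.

Answer: 6 -7 1

Derivation:
x = q = 6
z = r = 1
y = -x - z = -(6) - (1) = -7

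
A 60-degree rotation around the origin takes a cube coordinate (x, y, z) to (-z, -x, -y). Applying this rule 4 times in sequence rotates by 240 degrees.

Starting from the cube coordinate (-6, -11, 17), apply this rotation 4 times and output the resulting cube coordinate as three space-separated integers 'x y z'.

Start: (-6, -11, 17)
Step 1: (-6, -11, 17) -> (-(17), -(-6), -(-11)) = (-17, 6, 11)
Step 2: (-17, 6, 11) -> (-(11), -(-17), -(6)) = (-11, 17, -6)
Step 3: (-11, 17, -6) -> (-(-6), -(-11), -(17)) = (6, 11, -17)
Step 4: (6, 11, -17) -> (-(-17), -(6), -(11)) = (17, -6, -11)

Answer: 17 -6 -11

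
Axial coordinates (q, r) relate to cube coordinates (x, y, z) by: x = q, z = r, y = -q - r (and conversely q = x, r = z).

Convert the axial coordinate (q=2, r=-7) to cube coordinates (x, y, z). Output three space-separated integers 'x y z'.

x = q = 2
z = r = -7
y = -x - z = -(2) - (-7) = 5

Answer: 2 5 -7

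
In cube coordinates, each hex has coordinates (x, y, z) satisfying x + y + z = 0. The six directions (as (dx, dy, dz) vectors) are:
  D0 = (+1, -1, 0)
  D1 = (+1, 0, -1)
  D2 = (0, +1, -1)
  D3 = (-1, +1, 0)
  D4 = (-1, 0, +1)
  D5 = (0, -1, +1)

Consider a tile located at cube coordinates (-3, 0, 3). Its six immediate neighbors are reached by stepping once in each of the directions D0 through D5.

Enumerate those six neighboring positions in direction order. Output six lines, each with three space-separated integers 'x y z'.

Answer: -2 -1 3
-2 0 2
-3 1 2
-4 1 3
-4 0 4
-3 -1 4

Derivation:
Center: (-3, 0, 3). Add each direction:
  D0: (-3, 0, 3) + (1, -1, 0) = (-2, -1, 3)
  D1: (-3, 0, 3) + (1, 0, -1) = (-2, 0, 2)
  D2: (-3, 0, 3) + (0, 1, -1) = (-3, 1, 2)
  D3: (-3, 0, 3) + (-1, 1, 0) = (-4, 1, 3)
  D4: (-3, 0, 3) + (-1, 0, 1) = (-4, 0, 4)
  D5: (-3, 0, 3) + (0, -1, 1) = (-3, -1, 4)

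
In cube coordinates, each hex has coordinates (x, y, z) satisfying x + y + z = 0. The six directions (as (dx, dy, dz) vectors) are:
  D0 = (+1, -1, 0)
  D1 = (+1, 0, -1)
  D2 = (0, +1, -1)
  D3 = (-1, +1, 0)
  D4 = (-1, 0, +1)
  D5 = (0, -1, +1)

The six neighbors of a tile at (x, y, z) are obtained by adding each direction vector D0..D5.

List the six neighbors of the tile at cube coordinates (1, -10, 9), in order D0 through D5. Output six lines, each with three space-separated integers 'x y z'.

Center: (1, -10, 9). Add each direction:
  D0: (1, -10, 9) + (1, -1, 0) = (2, -11, 9)
  D1: (1, -10, 9) + (1, 0, -1) = (2, -10, 8)
  D2: (1, -10, 9) + (0, 1, -1) = (1, -9, 8)
  D3: (1, -10, 9) + (-1, 1, 0) = (0, -9, 9)
  D4: (1, -10, 9) + (-1, 0, 1) = (0, -10, 10)
  D5: (1, -10, 9) + (0, -1, 1) = (1, -11, 10)

Answer: 2 -11 9
2 -10 8
1 -9 8
0 -9 9
0 -10 10
1 -11 10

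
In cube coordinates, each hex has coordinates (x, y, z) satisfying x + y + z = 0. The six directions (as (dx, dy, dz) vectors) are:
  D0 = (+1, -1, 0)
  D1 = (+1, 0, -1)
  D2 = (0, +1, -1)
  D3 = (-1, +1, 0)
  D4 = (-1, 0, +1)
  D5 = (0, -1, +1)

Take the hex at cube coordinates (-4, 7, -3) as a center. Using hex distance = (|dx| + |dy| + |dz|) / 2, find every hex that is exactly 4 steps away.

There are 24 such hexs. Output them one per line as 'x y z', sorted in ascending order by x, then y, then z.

Answer: -8 7 1
-8 8 0
-8 9 -1
-8 10 -2
-8 11 -3
-7 6 1
-7 11 -4
-6 5 1
-6 11 -5
-5 4 1
-5 11 -6
-4 3 1
-4 11 -7
-3 3 0
-3 10 -7
-2 3 -1
-2 9 -7
-1 3 -2
-1 8 -7
0 3 -3
0 4 -4
0 5 -5
0 6 -6
0 7 -7

Derivation:
Walk ring at distance 4 from (-4, 7, -3):
Start at center + D4*4 = (-8, 7, 1)
  hex 0: (-8, 7, 1)
  hex 1: (-7, 6, 1)
  hex 2: (-6, 5, 1)
  hex 3: (-5, 4, 1)
  hex 4: (-4, 3, 1)
  hex 5: (-3, 3, 0)
  hex 6: (-2, 3, -1)
  hex 7: (-1, 3, -2)
  hex 8: (0, 3, -3)
  hex 9: (0, 4, -4)
  hex 10: (0, 5, -5)
  hex 11: (0, 6, -6)
  hex 12: (0, 7, -7)
  hex 13: (-1, 8, -7)
  hex 14: (-2, 9, -7)
  hex 15: (-3, 10, -7)
  hex 16: (-4, 11, -7)
  hex 17: (-5, 11, -6)
  hex 18: (-6, 11, -5)
  hex 19: (-7, 11, -4)
  hex 20: (-8, 11, -3)
  hex 21: (-8, 10, -2)
  hex 22: (-8, 9, -1)
  hex 23: (-8, 8, 0)
Sorted: 24 hexes.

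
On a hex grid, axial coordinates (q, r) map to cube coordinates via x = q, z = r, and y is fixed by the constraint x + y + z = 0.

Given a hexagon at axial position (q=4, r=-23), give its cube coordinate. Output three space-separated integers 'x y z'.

Answer: 4 19 -23

Derivation:
x = q = 4
z = r = -23
y = -x - z = -(4) - (-23) = 19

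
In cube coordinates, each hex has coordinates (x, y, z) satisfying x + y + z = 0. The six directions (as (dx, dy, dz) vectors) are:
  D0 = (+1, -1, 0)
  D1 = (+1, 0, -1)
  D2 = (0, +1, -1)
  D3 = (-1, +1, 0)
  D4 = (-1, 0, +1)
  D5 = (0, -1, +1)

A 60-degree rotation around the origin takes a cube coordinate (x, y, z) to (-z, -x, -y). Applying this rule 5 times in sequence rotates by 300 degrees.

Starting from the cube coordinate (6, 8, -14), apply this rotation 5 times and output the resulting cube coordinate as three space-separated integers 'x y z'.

Start: (6, 8, -14)
Step 1: (6, 8, -14) -> (-(-14), -(6), -(8)) = (14, -6, -8)
Step 2: (14, -6, -8) -> (-(-8), -(14), -(-6)) = (8, -14, 6)
Step 3: (8, -14, 6) -> (-(6), -(8), -(-14)) = (-6, -8, 14)
Step 4: (-6, -8, 14) -> (-(14), -(-6), -(-8)) = (-14, 6, 8)
Step 5: (-14, 6, 8) -> (-(8), -(-14), -(6)) = (-8, 14, -6)

Answer: -8 14 -6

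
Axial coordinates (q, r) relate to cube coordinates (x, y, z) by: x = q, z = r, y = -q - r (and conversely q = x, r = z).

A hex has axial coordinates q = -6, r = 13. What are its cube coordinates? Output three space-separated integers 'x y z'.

x = q = -6
z = r = 13
y = -x - z = -(-6) - (13) = -7

Answer: -6 -7 13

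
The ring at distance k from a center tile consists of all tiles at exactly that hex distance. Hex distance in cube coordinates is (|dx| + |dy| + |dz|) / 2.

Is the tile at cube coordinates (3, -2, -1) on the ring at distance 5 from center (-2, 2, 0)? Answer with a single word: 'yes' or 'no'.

|px - cx| = |3 - (-2)| = 5
|py - cy| = |-2 - 2| = 4
|pz - cz| = |-1 - 0| = 1
distance = (5+4+1)/2 = 10/2 = 5
radius = 5; distance == radius -> yes

Answer: yes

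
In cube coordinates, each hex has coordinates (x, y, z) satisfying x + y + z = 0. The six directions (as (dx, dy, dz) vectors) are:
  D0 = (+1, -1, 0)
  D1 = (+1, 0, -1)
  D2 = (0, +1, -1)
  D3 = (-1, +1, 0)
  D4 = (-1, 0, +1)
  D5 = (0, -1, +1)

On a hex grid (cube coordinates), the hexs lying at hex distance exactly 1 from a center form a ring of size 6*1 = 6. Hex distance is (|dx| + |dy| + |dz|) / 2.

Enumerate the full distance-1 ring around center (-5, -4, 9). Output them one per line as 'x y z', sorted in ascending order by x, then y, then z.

Answer: -6 -4 10
-6 -3 9
-5 -5 10
-5 -3 8
-4 -5 9
-4 -4 8

Derivation:
Walk ring at distance 1 from (-5, -4, 9):
Start at center + D4*1 = (-6, -4, 10)
  hex 0: (-6, -4, 10)
  hex 1: (-5, -5, 10)
  hex 2: (-4, -5, 9)
  hex 3: (-4, -4, 8)
  hex 4: (-5, -3, 8)
  hex 5: (-6, -3, 9)
Sorted: 6 hexes.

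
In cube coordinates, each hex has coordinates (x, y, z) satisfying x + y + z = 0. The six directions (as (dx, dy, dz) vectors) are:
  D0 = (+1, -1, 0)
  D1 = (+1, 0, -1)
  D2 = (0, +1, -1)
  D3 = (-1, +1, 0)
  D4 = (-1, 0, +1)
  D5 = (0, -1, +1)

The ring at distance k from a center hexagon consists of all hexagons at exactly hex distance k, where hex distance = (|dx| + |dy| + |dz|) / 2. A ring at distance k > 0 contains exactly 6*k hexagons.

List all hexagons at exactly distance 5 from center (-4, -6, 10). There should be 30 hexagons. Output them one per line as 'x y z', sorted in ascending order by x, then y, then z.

Answer: -9 -6 15
-9 -5 14
-9 -4 13
-9 -3 12
-9 -2 11
-9 -1 10
-8 -7 15
-8 -1 9
-7 -8 15
-7 -1 8
-6 -9 15
-6 -1 7
-5 -10 15
-5 -1 6
-4 -11 15
-4 -1 5
-3 -11 14
-3 -2 5
-2 -11 13
-2 -3 5
-1 -11 12
-1 -4 5
0 -11 11
0 -5 5
1 -11 10
1 -10 9
1 -9 8
1 -8 7
1 -7 6
1 -6 5

Derivation:
Walk ring at distance 5 from (-4, -6, 10):
Start at center + D4*5 = (-9, -6, 15)
  hex 0: (-9, -6, 15)
  hex 1: (-8, -7, 15)
  hex 2: (-7, -8, 15)
  hex 3: (-6, -9, 15)
  hex 4: (-5, -10, 15)
  hex 5: (-4, -11, 15)
  hex 6: (-3, -11, 14)
  hex 7: (-2, -11, 13)
  hex 8: (-1, -11, 12)
  hex 9: (0, -11, 11)
  hex 10: (1, -11, 10)
  hex 11: (1, -10, 9)
  hex 12: (1, -9, 8)
  hex 13: (1, -8, 7)
  hex 14: (1, -7, 6)
  hex 15: (1, -6, 5)
  hex 16: (0, -5, 5)
  hex 17: (-1, -4, 5)
  hex 18: (-2, -3, 5)
  hex 19: (-3, -2, 5)
  hex 20: (-4, -1, 5)
  hex 21: (-5, -1, 6)
  hex 22: (-6, -1, 7)
  hex 23: (-7, -1, 8)
  hex 24: (-8, -1, 9)
  hex 25: (-9, -1, 10)
  hex 26: (-9, -2, 11)
  hex 27: (-9, -3, 12)
  hex 28: (-9, -4, 13)
  hex 29: (-9, -5, 14)
Sorted: 30 hexes.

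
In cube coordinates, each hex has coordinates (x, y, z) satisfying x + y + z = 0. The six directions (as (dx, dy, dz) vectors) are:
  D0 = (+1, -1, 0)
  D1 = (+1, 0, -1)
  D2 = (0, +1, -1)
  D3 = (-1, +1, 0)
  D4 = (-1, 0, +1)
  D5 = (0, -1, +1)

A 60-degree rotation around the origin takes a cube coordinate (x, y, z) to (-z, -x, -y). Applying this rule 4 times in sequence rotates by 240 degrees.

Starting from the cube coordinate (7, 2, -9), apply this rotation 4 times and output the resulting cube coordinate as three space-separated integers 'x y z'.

Answer: -9 7 2

Derivation:
Start: (7, 2, -9)
Step 1: (7, 2, -9) -> (-(-9), -(7), -(2)) = (9, -7, -2)
Step 2: (9, -7, -2) -> (-(-2), -(9), -(-7)) = (2, -9, 7)
Step 3: (2, -9, 7) -> (-(7), -(2), -(-9)) = (-7, -2, 9)
Step 4: (-7, -2, 9) -> (-(9), -(-7), -(-2)) = (-9, 7, 2)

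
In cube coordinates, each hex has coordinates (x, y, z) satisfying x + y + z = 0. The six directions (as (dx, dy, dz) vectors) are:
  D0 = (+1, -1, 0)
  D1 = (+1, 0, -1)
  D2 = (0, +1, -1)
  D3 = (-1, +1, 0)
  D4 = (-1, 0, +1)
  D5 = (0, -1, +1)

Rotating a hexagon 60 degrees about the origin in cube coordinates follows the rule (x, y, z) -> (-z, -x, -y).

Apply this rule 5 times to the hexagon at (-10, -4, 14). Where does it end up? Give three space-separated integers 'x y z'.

Start: (-10, -4, 14)
Step 1: (-10, -4, 14) -> (-(14), -(-10), -(-4)) = (-14, 10, 4)
Step 2: (-14, 10, 4) -> (-(4), -(-14), -(10)) = (-4, 14, -10)
Step 3: (-4, 14, -10) -> (-(-10), -(-4), -(14)) = (10, 4, -14)
Step 4: (10, 4, -14) -> (-(-14), -(10), -(4)) = (14, -10, -4)
Step 5: (14, -10, -4) -> (-(-4), -(14), -(-10)) = (4, -14, 10)

Answer: 4 -14 10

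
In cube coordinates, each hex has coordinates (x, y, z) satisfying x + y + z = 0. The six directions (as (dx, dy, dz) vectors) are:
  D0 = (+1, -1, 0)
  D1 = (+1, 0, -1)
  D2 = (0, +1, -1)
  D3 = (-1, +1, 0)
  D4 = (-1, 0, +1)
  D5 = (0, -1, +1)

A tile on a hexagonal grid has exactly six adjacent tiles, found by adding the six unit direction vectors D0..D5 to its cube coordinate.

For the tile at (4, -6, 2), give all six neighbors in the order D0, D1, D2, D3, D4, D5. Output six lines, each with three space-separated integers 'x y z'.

Answer: 5 -7 2
5 -6 1
4 -5 1
3 -5 2
3 -6 3
4 -7 3

Derivation:
Center: (4, -6, 2). Add each direction:
  D0: (4, -6, 2) + (1, -1, 0) = (5, -7, 2)
  D1: (4, -6, 2) + (1, 0, -1) = (5, -6, 1)
  D2: (4, -6, 2) + (0, 1, -1) = (4, -5, 1)
  D3: (4, -6, 2) + (-1, 1, 0) = (3, -5, 2)
  D4: (4, -6, 2) + (-1, 0, 1) = (3, -6, 3)
  D5: (4, -6, 2) + (0, -1, 1) = (4, -7, 3)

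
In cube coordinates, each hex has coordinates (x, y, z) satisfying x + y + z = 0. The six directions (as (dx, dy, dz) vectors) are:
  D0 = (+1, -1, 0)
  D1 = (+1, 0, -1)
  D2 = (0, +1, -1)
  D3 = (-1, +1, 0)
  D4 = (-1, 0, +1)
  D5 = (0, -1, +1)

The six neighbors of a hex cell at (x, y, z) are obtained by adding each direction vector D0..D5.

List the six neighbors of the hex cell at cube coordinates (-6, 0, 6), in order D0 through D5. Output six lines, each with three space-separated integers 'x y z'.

Center: (-6, 0, 6). Add each direction:
  D0: (-6, 0, 6) + (1, -1, 0) = (-5, -1, 6)
  D1: (-6, 0, 6) + (1, 0, -1) = (-5, 0, 5)
  D2: (-6, 0, 6) + (0, 1, -1) = (-6, 1, 5)
  D3: (-6, 0, 6) + (-1, 1, 0) = (-7, 1, 6)
  D4: (-6, 0, 6) + (-1, 0, 1) = (-7, 0, 7)
  D5: (-6, 0, 6) + (0, -1, 1) = (-6, -1, 7)

Answer: -5 -1 6
-5 0 5
-6 1 5
-7 1 6
-7 0 7
-6 -1 7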